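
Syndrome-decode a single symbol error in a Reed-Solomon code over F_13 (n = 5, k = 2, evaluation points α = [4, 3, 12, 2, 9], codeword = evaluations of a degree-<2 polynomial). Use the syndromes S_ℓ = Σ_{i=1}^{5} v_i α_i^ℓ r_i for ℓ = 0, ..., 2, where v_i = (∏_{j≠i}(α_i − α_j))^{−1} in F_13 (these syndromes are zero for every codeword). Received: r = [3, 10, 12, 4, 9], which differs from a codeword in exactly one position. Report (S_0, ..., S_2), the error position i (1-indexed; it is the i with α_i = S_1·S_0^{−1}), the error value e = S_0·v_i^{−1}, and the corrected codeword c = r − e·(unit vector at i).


S = (4, 10, 12), error at position 5, error magnitude e = 2, c = [3, 10, 12, 4, 7].

Step 1: column multipliers v_i = (∏_{j≠i}(α_i − α_j))^{−1} mod 13.
  i = 1 (α = 4): (4−3)(4−12)(4−2)(4−9) = 1·(−8)·2·(−5) = 80 ≡ 2, so v_1 = 2^{−1} = 7 (mod 13).
  i = 2 (α = 3): (3−4)(3−12)(3−2)(3−9) = (−1)·(−9)·1·(−6) = −54 ≡ 11, so v_2 = 11^{−1} = 6 (mod 13).
  i = 3 (α = 12): (12−4)(12−3)(12−2)(12−9) = 8·9·10·3 = 2160 ≡ 2, so v_3 = 2^{−1} = 7 (mod 13).
  i = 4 (α = 2): (2−4)(2−3)(2−12)(2−9) = (−2)·(−1)·(−10)·(−7) = 140 ≡ 10, so v_4 = 10^{−1} = 4 (mod 13).
  i = 5 (α = 9): (9−4)(9−3)(9−12)(9−2) = 5·6·(−3)·7 = −630 ≡ 7, so v_5 = 7^{−1} = 2 (mod 13).
  v = [7, 6, 7, 4, 2].
Step 2: syndromes of r = [3, 10, 12, 4, 9] (all sums mod 13).
  S_0 = Σ v_i r_i = 7·3 + 6·10 + 7·12 + 4·4 + 2·9 = 199 ≡ 4.
  S_1 = Σ v_i α_i r_i = 7·4·3 + 6·3·10 + 7·12·12 + 4·2·4 + 2·9·9 = 1466 ≡ 10.
  α_i^2 mod 13 = [3, 9, 1, 4, 3].
  S_2 = Σ v_i α_i^2 r_i = 7·3·3 + 6·9·10 + 7·1·12 + 4·4·4 + 2·3·9 = 805 ≡ 12.
  S = (4, 10, 12) ≠ 0, so r is not a codeword (an error is present).
Step 3: locate the error. For a single error e at position i, S_ℓ = v_i·e·α_i^ℓ, so α_err = S_1/S_0.
  S_0^{−1} = 4^{−1} = 10 (mod 13), so α_err = 10·10 = 100 ≡ 9 = α_5. Error position i = 5.
  Consistency check: S_2/S_1 = 12·4 = 48 ≡ 9 = α_err ✓ (single-error assumption holds).
Step 4: error magnitude e = S_0/v_5 = S_0·∏_{j≠5}(α_5 − α_j) = 4·7 = 28 ≡ 2 (mod 13).
Step 5: correct position 5: c_5 = r_5 − e = 9 − 2 ≡ 7 (mod 13). Hence c = [3, 10, 12, 4, 7].
  Check: interpolating c through the α_i gives m(x) = 5 + 6·x (degree < 2) with m(α_i) = c_i for every i, so c is indeed a codeword.


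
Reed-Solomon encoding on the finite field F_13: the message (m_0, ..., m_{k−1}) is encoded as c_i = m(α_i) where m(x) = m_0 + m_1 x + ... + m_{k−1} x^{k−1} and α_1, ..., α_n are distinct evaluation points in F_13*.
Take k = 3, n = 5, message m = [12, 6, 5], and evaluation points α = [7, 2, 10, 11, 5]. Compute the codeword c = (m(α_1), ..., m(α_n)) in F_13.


c = [0, 5, 0, 7, 11]

Message polynomial: m(x) = 12 + 6·x + 5·x^2 (mod 13).
For each evaluation point α_i, compute m(α_i) mod 13:
  α_1 = 7: Horner steps 5 → 2 → 0, so m(7) = 0.
  α_2 = 2: Horner steps 5 → 3 → 5, so m(2) = 5.
  α_3 = 10: Horner steps 5 → 4 → 0, so m(10) = 0.
  α_4 = 11: Horner steps 5 → 9 → 7, so m(11) = 7.
  α_5 = 5: Horner steps 5 → 5 → 11, so m(5) = 11.
Codeword c = [0, 5, 0, 7, 11] ∈ F_13^5.


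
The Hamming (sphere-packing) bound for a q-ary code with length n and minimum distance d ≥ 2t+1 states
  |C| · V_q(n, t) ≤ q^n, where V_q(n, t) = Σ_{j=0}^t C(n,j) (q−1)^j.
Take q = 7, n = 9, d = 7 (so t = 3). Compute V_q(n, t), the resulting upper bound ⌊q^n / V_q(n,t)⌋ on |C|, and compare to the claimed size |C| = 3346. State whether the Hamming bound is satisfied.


V_q(n, t) = 19495, q^n = 40353607, Hamming bound = 2069, |C| = 3346 > bound (violated).

Step 1: Compute V_q(n, t) = Σ_{j=0}^3 C(n, j) (q−1)^j.
  j = 0: C(9,0)·(6)^0 = 1·1 = 1.
  j = 1: C(9,1)·(6)^1 = 9·6 = 54.
  j = 2: C(9,2)·(6)^2 = 36·36 = 1296.
  j = 3: C(9,3)·(6)^3 = 84·216 = 18144.
  V_q(n, t) = 1 + 54 + 1296 + 18144 = 19495.
Step 2: q^n = 7^9 = 40353607.
Step 3: Hamming bound ⌊q^n / V_q(n,t)⌋ = ⌊40353607/19495⌋ = 2069.
Step 4: Compare |C| = 3346 to 2069: violated.
The claimed |C| lies above the Hamming bound, so no 7-ary code of length 9 with d ≥ 7 can have 3346 codewords.


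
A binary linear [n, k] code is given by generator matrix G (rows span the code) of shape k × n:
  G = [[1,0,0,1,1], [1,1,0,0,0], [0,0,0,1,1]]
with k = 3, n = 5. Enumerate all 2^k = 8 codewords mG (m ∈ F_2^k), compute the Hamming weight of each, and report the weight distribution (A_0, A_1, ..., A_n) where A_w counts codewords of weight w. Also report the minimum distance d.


Weight distribution: A_0 = 1, A_1 = 2, A_2 = 2, A_3 = 2, A_4 = 1. Minimum distance d = 1.

Enumerate all 2^3 = 8 messages m ∈ F_2^3.
For each, compute codeword c = mG in F_2^5, then tally its weight.
  m = 000 → c = 00000, weight = 0.
  m = 100 → c = 10011, weight = 3.
  m = 010 → c = 11000, weight = 2.
  m = 110 → c = 01011, weight = 3.
  m = 001 → c = 00011, weight = 2.
  m = 101 → c = 10000, weight = 1.
  m = 011 → c = 11011, weight = 4.
  m = 111 → c = 01000, weight = 1.
Tally weights:
  weight 0: 1 codewords.
  weight 1: 2 codewords.
  weight 2: 2 codewords.
  weight 3: 2 codewords.
  weight 4: 1 codewords.
Minimum distance d = smallest w > 0 with A_w > 0 = 1.
Sanity: Σ A_w = 8 = 2^3 = 8 ✓.


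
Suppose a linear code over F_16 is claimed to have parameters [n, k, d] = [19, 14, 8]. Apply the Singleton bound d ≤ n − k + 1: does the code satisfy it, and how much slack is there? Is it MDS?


Singleton RHS = n − k + 1 = 6, slack = -2, bound violated (no such code; not MDS).

Singleton bound: d ≤ n − k + 1.
Here n = 19, k = 14, so n − k + 1 = 6.
Given d = 8, check d ≤ 6: NO.
Slack = (n − k + 1) − d = -2.
The slack is negative: d = 8 exceeds n − k + 1 = 6 by 2, so the Singleton bound is violated and no linear [19, 14, 8]_16 code can exist. In particular it is not MDS (MDS requires d = n − k + 1 exactly).
Description: the claimed parameters are [19, 14, 8]_16; such a code would be impossible (violates the Singleton bound).


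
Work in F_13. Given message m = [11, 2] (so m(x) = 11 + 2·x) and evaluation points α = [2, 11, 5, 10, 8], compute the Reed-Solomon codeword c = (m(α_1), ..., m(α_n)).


c = [2, 7, 8, 5, 1]

Message polynomial: m(x) = 11 + 2·x (mod 13).
For each evaluation point α_i, compute m(α_i) mod 13:
  α_1 = 2: Horner steps 2 → 2, so m(2) = 2.
  α_2 = 11: Horner steps 2 → 7, so m(11) = 7.
  α_3 = 5: Horner steps 2 → 8, so m(5) = 8.
  α_4 = 10: Horner steps 2 → 5, so m(10) = 5.
  α_5 = 8: Horner steps 2 → 1, so m(8) = 1.
Codeword c = [2, 7, 8, 5, 1] ∈ F_13^5.


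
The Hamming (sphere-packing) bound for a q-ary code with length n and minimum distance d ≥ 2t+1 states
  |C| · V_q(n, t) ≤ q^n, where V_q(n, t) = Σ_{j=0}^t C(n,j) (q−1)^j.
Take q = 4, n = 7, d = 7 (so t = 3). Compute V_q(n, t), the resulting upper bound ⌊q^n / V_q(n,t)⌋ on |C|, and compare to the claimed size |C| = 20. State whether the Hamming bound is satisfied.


V_q(n, t) = 1156, q^n = 16384, Hamming bound = 14, |C| = 20 > bound (violated).

Step 1: Compute V_q(n, t) = Σ_{j=0}^3 C(n, j) (q−1)^j.
  j = 0: C(7,0)·(3)^0 = 1·1 = 1.
  j = 1: C(7,1)·(3)^1 = 7·3 = 21.
  j = 2: C(7,2)·(3)^2 = 21·9 = 189.
  j = 3: C(7,3)·(3)^3 = 35·27 = 945.
  V_q(n, t) = 1 + 21 + 189 + 945 = 1156.
Step 2: q^n = 4^7 = 16384.
Step 3: Hamming bound ⌊q^n / V_q(n,t)⌋ = ⌊16384/1156⌋ = 14.
Step 4: Compare |C| = 20 to 14: violated.
The claimed |C| lies above the Hamming bound, so no 4-ary code of length 7 with d ≥ 7 can have 20 codewords.


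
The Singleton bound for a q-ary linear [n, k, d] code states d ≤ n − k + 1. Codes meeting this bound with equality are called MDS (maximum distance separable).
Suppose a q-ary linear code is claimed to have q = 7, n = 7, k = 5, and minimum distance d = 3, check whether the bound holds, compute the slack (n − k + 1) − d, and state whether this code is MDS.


Singleton RHS = n − k + 1 = 3, slack = 0, bound satisfied, MDS.

Singleton bound: d ≤ n − k + 1.
Here n = 7, k = 5, so n − k + 1 = 3.
Given d = 3, check d ≤ 3: YES.
Slack = (n − k + 1) − d = 0.
The code is MDS (slack = 0).
Description: the claimed parameters are [7, 5, 3]_7; such a code would be MDS (meets Singleton bound).


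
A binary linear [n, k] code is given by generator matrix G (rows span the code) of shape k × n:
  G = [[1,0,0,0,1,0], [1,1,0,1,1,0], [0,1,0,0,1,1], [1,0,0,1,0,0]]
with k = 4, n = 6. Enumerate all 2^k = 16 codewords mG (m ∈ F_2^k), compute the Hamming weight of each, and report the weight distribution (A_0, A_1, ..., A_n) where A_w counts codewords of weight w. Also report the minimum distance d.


Weight distribution: A_0 = 1, A_1 = 1, A_2 = 6, A_3 = 6, A_4 = 1, A_5 = 1. Minimum distance d = 1.

Enumerate all 2^4 = 16 messages m ∈ F_2^4.
For each, compute codeword c = mG in F_2^6, then tally its weight.
  m = 0000 → c = 000000, weight = 0.
  m = 1000 → c = 100010, weight = 2.
  m = 0100 → c = 110110, weight = 4.
  m = 1100 → c = 010100, weight = 2.
  m = 0010 → c = 010011, weight = 3.
  m = 1010 → c = 110001, weight = 3.
  m = 0110 → c = 100101, weight = 3.
  m = 1110 → c = 000111, weight = 3.
  m = 0001 → c = 100100, weight = 2.
  m = 1001 → c = 000110, weight = 2.
  m = 0101 → c = 010010, weight = 2.
  m = 1101 → c = 110000, weight = 2.
  m = 0011 → c = 110111, weight = 5.
  m = 1011 → c = 010101, weight = 3.
  m = 0111 → c = 000001, weight = 1.
  m = 1111 → c = 100011, weight = 3.
Tally weights:
  weight 0: 1 codewords.
  weight 1: 1 codewords.
  weight 2: 6 codewords.
  weight 3: 6 codewords.
  weight 4: 1 codewords.
  weight 5: 1 codewords.
Minimum distance d = smallest w > 0 with A_w > 0 = 1.
Sanity: Σ A_w = 16 = 2^4 = 16 ✓.


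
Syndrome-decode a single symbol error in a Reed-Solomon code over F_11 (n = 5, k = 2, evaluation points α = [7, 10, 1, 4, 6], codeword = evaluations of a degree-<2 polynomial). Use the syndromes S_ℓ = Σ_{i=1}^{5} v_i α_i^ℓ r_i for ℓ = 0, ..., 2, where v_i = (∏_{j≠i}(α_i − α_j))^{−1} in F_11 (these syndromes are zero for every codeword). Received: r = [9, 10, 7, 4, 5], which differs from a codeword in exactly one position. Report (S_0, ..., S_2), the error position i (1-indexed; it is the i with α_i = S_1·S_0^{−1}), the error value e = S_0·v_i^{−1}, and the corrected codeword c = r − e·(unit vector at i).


S = (9, 3, 1), error at position 4, error magnitude e = 7, c = [9, 10, 7, 8, 5].

Step 1: column multipliers v_i = (∏_{j≠i}(α_i − α_j))^{−1} mod 11.
  i = 1 (α = 7): (7−10)(7−1)(7−4)(7−6) = (−3)·6·3·1 = −54 ≡ 1, so v_1 = 1^{−1} = 1 (mod 11).
  i = 2 (α = 10): (10−7)(10−1)(10−4)(10−6) = 3·9·6·4 = 648 ≡ 10, so v_2 = 10^{−1} = 10 (mod 11).
  i = 3 (α = 1): (1−7)(1−10)(1−4)(1−6) = (−6)·(−9)·(−3)·(−5) = 810 ≡ 7, so v_3 = 7^{−1} = 8 (mod 11).
  i = 4 (α = 4): (4−7)(4−10)(4−1)(4−6) = (−3)·(−6)·3·(−2) = −108 ≡ 2, so v_4 = 2^{−1} = 6 (mod 11).
  i = 5 (α = 6): (6−7)(6−10)(6−1)(6−4) = (−1)·(−4)·5·2 = 40 ≡ 7, so v_5 = 7^{−1} = 8 (mod 11).
  v = [1, 10, 8, 6, 8].
Step 2: syndromes of r = [9, 10, 7, 4, 5] (all sums mod 11).
  S_0 = Σ v_i r_i = 1·9 + 10·10 + 8·7 + 6·4 + 8·5 = 229 ≡ 9.
  S_1 = Σ v_i α_i r_i = 1·7·9 + 10·10·10 + 8·1·7 + 6·4·4 + 8·6·5 = 1455 ≡ 3.
  α_i^2 mod 11 = [5, 1, 1, 5, 3].
  S_2 = Σ v_i α_i^2 r_i = 1·5·9 + 10·1·10 + 8·1·7 + 6·5·4 + 8·3·5 = 441 ≡ 1.
  S = (9, 3, 1) ≠ 0, so r is not a codeword (an error is present).
Step 3: locate the error. For a single error e at position i, S_ℓ = v_i·e·α_i^ℓ, so α_err = S_1/S_0.
  S_0^{−1} = 9^{−1} = 5 (mod 11), so α_err = 3·5 = 15 ≡ 4 = α_4. Error position i = 4.
  Consistency check: S_2/S_1 = 1·4 = 4 ≡ 4 = α_err ✓ (single-error assumption holds).
Step 4: error magnitude e = S_0/v_4 = S_0·∏_{j≠4}(α_4 − α_j) = 9·2 = 18 ≡ 7 (mod 11).
Step 5: correct position 4: c_4 = r_4 − e = 4 − 7 ≡ 8 (mod 11). Hence c = [9, 10, 7, 8, 5].
  Check: interpolating c through the α_i gives m(x) = 3 + 4·x (degree < 2) with m(α_i) = c_i for every i, so c is indeed a codeword.


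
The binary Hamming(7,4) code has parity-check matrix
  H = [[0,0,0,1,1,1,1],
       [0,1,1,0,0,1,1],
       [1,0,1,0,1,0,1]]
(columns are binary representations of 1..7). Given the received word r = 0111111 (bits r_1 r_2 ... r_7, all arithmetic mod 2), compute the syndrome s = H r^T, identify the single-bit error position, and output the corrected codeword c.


s = (0, 0, 1)^T, error position = 1, corrected codeword c = 1111111

Compute s = H r^T mod 2 one row at a time:
  s_1 = 1 + 1 + 1 + 1 = 4 ≡ 0 (mod 2).
  s_2 = 1 + 1 + 1 + 1 = 4 ≡ 0 (mod 2).
  s_3 = 0 + 1 + 1 + 1 = 3 ≡ 1 (mod 2).
s = (0, 0, 1)^T — this equals column 1 of H (binary 001), so error is at position 1.
Correct: flip bit 1 of r = 0111111 to get c = 1111111.


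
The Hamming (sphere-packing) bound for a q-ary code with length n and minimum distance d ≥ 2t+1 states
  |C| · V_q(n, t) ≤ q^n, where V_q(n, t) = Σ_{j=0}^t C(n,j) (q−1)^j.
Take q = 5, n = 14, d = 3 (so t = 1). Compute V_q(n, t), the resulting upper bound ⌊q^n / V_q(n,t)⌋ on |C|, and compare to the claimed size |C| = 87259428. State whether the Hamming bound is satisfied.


V_q(n, t) = 57, q^n = 6103515625, Hamming bound = 107079221, |C| = 87259428 ≤ bound (satisfied).

Step 1: Compute V_q(n, t) = Σ_{j=0}^1 C(n, j) (q−1)^j.
  j = 0: C(14,0)·(4)^0 = 1·1 = 1.
  j = 1: C(14,1)·(4)^1 = 14·4 = 56.
  V_q(n, t) = 1 + 56 = 57.
Step 2: q^n = 5^14 = 6103515625.
Step 3: Hamming bound ⌊q^n / V_q(n,t)⌋ = ⌊6103515625/57⌋ = 107079221.
Step 4: Compare |C| = 87259428 to 107079221: satisfied.
The claimed |C| lies below the Hamming bound.


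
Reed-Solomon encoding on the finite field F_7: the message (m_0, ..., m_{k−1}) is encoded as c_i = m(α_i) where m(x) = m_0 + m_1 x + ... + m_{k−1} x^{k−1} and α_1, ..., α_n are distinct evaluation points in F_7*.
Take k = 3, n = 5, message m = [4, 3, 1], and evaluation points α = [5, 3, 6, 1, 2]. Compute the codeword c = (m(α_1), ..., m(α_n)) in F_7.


c = [2, 1, 2, 1, 0]

Message polynomial: m(x) = 4 + 3·x + 1·x^2 (mod 7).
For each evaluation point α_i, compute m(α_i) mod 7:
  α_1 = 5: Horner steps 1 → 1 → 2, so m(5) = 2.
  α_2 = 3: Horner steps 1 → 6 → 1, so m(3) = 1.
  α_3 = 6: Horner steps 1 → 2 → 2, so m(6) = 2.
  α_4 = 1: Horner steps 1 → 4 → 1, so m(1) = 1.
  α_5 = 2: Horner steps 1 → 5 → 0, so m(2) = 0.
Codeword c = [2, 1, 2, 1, 0] ∈ F_7^5.


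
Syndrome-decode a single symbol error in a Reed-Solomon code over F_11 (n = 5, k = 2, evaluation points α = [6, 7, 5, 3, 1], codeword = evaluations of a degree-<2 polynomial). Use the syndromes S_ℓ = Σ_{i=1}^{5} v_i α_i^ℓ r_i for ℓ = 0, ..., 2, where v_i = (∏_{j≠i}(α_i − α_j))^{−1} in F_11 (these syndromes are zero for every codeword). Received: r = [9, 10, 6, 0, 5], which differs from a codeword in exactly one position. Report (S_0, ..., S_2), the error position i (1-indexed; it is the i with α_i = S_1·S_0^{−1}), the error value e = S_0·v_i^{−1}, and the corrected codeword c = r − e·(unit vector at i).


S = (5, 2, 3), error at position 2, error magnitude e = 9, c = [9, 1, 6, 0, 5].

Step 1: column multipliers v_i = (∏_{j≠i}(α_i − α_j))^{−1} mod 11.
  i = 1 (α = 6): (6−7)(6−5)(6−3)(6−1) = (−1)·1·3·5 = −15 ≡ 7, so v_1 = 7^{−1} = 8 (mod 11).
  i = 2 (α = 7): (7−6)(7−5)(7−3)(7−1) = 1·2·4·6 = 48 ≡ 4, so v_2 = 4^{−1} = 3 (mod 11).
  i = 3 (α = 5): (5−6)(5−7)(5−3)(5−1) = (−1)·(−2)·2·4 = 16 ≡ 5, so v_3 = 5^{−1} = 9 (mod 11).
  i = 4 (α = 3): (3−6)(3−7)(3−5)(3−1) = (−3)·(−4)·(−2)·2 = −48 ≡ 7, so v_4 = 7^{−1} = 8 (mod 11).
  i = 5 (α = 1): (1−6)(1−7)(1−5)(1−3) = (−5)·(−6)·(−4)·(−2) = 240 ≡ 9, so v_5 = 9^{−1} = 5 (mod 11).
  v = [8, 3, 9, 8, 5].
Step 2: syndromes of r = [9, 10, 6, 0, 5] (all sums mod 11).
  S_0 = Σ v_i r_i = 8·9 + 3·10 + 9·6 + 8·0 + 5·5 = 181 ≡ 5.
  S_1 = Σ v_i α_i r_i = 8·6·9 + 3·7·10 + 9·5·6 + 8·3·0 + 5·1·5 = 937 ≡ 2.
  α_i^2 mod 11 = [3, 5, 3, 9, 1].
  S_2 = Σ v_i α_i^2 r_i = 8·3·9 + 3·5·10 + 9·3·6 + 8·9·0 + 5·1·5 = 553 ≡ 3.
  S = (5, 2, 3) ≠ 0, so r is not a codeword (an error is present).
Step 3: locate the error. For a single error e at position i, S_ℓ = v_i·e·α_i^ℓ, so α_err = S_1/S_0.
  S_0^{−1} = 5^{−1} = 9 (mod 11), so α_err = 2·9 = 18 ≡ 7 = α_2. Error position i = 2.
  Consistency check: S_2/S_1 = 3·6 = 18 ≡ 7 = α_err ✓ (single-error assumption holds).
Step 4: error magnitude e = S_0/v_2 = S_0·∏_{j≠2}(α_2 − α_j) = 5·4 = 20 ≡ 9 (mod 11).
Step 5: correct position 2: c_2 = r_2 − e = 10 − 9 ≡ 1 (mod 11). Hence c = [9, 1, 6, 0, 5].
  Check: interpolating c through the α_i gives m(x) = 2 + 3·x (degree < 2) with m(α_i) = c_i for every i, so c is indeed a codeword.


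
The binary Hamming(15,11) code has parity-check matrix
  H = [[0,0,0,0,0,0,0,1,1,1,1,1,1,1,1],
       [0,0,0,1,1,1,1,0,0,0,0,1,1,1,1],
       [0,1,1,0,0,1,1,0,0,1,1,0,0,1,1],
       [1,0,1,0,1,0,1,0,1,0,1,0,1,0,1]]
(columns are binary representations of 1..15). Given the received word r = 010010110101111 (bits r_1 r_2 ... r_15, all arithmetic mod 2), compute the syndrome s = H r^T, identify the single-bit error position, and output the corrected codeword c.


s = (0, 0, 1, 0)^T, error position = 2, corrected codeword c = 000010110101111

Compute s = H r^T mod 2 one row at a time:
  s_1 = 1 + 0 + 1 + 0 + 1 + 1 + 1 + 1 = 6 ≡ 0 (mod 2).
  s_2 = 0 + 1 + 0 + 1 + 1 + 1 + 1 + 1 = 6 ≡ 0 (mod 2).
  s_3 = 1 + 0 + 0 + 1 + 1 + 0 + 1 + 1 = 5 ≡ 1 (mod 2).
  s_4 = 0 + 0 + 1 + 1 + 0 + 0 + 1 + 1 = 4 ≡ 0 (mod 2).
s = (0, 0, 1, 0)^T — this equals column 2 of H (binary 0010), so error is at position 2.
Correct: flip bit 2 of r = 010010110101111 to get c = 000010110101111.


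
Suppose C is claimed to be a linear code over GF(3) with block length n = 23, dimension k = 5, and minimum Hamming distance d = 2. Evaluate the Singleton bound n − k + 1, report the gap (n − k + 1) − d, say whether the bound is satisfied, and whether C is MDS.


Singleton RHS = n − k + 1 = 19, slack = 17, bound satisfied, not MDS.

Singleton bound: d ≤ n − k + 1.
Here n = 23, k = 5, so n − k + 1 = 19.
Given d = 2, check d ≤ 19: YES.
Slack = (n − k + 1) − d = 17.
The code is NOT MDS (slack = 17 > 0).
Description: the claimed parameters are [23, 5, 2]_3; such a code would be non-MDS.


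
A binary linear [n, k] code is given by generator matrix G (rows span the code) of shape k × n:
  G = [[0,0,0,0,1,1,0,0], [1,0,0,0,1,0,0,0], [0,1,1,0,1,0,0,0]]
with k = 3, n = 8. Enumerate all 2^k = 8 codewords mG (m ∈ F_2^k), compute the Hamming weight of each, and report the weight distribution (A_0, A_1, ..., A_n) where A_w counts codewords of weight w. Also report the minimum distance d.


Weight distribution: A_0 = 1, A_2 = 3, A_3 = 3, A_5 = 1. Minimum distance d = 2.

Enumerate all 2^3 = 8 messages m ∈ F_2^3.
For each, compute codeword c = mG in F_2^8, then tally its weight.
  m = 000 → c = 00000000, weight = 0.
  m = 100 → c = 00001100, weight = 2.
  m = 010 → c = 10001000, weight = 2.
  m = 110 → c = 10000100, weight = 2.
  m = 001 → c = 01101000, weight = 3.
  m = 101 → c = 01100100, weight = 3.
  m = 011 → c = 11100000, weight = 3.
  m = 111 → c = 11101100, weight = 5.
Tally weights:
  weight 0: 1 codewords.
  weight 2: 3 codewords.
  weight 3: 3 codewords.
  weight 5: 1 codewords.
Minimum distance d = smallest w > 0 with A_w > 0 = 2.
Sanity: Σ A_w = 8 = 2^3 = 8 ✓.


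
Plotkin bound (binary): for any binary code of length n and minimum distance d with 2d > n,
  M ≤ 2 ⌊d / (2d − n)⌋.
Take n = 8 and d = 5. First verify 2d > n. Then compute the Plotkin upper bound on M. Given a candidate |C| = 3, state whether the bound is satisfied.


Plotkin bound M ≤ 4; given |C| = 3 ≤ bound (satisfied).

Check applicability: 2d = 10, n = 8.
2d − n = 2 > 0, so Plotkin applies.
Compute d/(2d−n) = 5/2 ≈ 2.5000.
⌊d/(2d−n)⌋ = 2.
Plotkin bound: M ≤ 2·2 = 4.
Given |C| = 3, check: satisfied.
This |C| is below the Plotkin bound.


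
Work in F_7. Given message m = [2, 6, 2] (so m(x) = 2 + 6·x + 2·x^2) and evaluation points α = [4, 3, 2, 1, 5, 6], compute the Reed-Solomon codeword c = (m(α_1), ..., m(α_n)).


c = [2, 3, 1, 3, 5, 5]

Message polynomial: m(x) = 2 + 6·x + 2·x^2 (mod 7).
For each evaluation point α_i, compute m(α_i) mod 7:
  α_1 = 4: Horner steps 2 → 0 → 2, so m(4) = 2.
  α_2 = 3: Horner steps 2 → 5 → 3, so m(3) = 3.
  α_3 = 2: Horner steps 2 → 3 → 1, so m(2) = 1.
  α_4 = 1: Horner steps 2 → 1 → 3, so m(1) = 3.
  α_5 = 5: Horner steps 2 → 2 → 5, so m(5) = 5.
  α_6 = 6: Horner steps 2 → 4 → 5, so m(6) = 5.
Codeword c = [2, 3, 1, 3, 5, 5] ∈ F_7^6.


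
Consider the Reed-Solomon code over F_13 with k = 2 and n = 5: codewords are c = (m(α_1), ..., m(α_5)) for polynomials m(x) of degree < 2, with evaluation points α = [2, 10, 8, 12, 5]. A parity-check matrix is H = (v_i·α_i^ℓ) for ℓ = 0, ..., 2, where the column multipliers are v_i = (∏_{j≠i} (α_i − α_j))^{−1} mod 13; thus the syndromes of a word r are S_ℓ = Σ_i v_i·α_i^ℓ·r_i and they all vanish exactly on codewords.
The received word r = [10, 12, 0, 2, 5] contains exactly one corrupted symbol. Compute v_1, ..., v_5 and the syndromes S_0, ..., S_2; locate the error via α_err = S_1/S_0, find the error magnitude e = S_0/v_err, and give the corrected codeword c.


S = (7, 5, 11), error at position 2, error magnitude e = 11, c = [10, 1, 0, 2, 5].

Step 1: column multipliers v_i = (∏_{j≠i}(α_i − α_j))^{−1} mod 13.
  i = 1 (α = 2): (2−10)(2−8)(2−12)(2−5) = (−8)·(−6)·(−10)·(−3) = 1440 ≡ 10, so v_1 = 10^{−1} = 4 (mod 13).
  i = 2 (α = 10): (10−2)(10−8)(10−12)(10−5) = 8·2·(−2)·5 = −160 ≡ 9, so v_2 = 9^{−1} = 3 (mod 13).
  i = 3 (α = 8): (8−2)(8−10)(8−12)(8−5) = 6·(−2)·(−4)·3 = 144 ≡ 1, so v_3 = 1^{−1} = 1 (mod 13).
  i = 4 (α = 12): (12−2)(12−10)(12−8)(12−5) = 10·2·4·7 = 560 ≡ 1, so v_4 = 1^{−1} = 1 (mod 13).
  i = 5 (α = 5): (5−2)(5−10)(5−8)(5−12) = 3·(−5)·(−3)·(−7) = −315 ≡ 10, so v_5 = 10^{−1} = 4 (mod 13).
  v = [4, 3, 1, 1, 4].
Step 2: syndromes of r = [10, 12, 0, 2, 5] (all sums mod 13).
  S_0 = Σ v_i r_i = 4·10 + 3·12 + 1·0 + 1·2 + 4·5 = 98 ≡ 7.
  S_1 = Σ v_i α_i r_i = 4·2·10 + 3·10·12 + 1·8·0 + 1·12·2 + 4·5·5 = 564 ≡ 5.
  α_i^2 mod 13 = [4, 9, 12, 1, 12].
  S_2 = Σ v_i α_i^2 r_i = 4·4·10 + 3·9·12 + 1·12·0 + 1·1·2 + 4·12·5 = 726 ≡ 11.
  S = (7, 5, 11) ≠ 0, so r is not a codeword (an error is present).
Step 3: locate the error. For a single error e at position i, S_ℓ = v_i·e·α_i^ℓ, so α_err = S_1/S_0.
  S_0^{−1} = 7^{−1} = 2 (mod 13), so α_err = 5·2 = 10 ≡ 10 = α_2. Error position i = 2.
  Consistency check: S_2/S_1 = 11·8 = 88 ≡ 10 = α_err ✓ (single-error assumption holds).
Step 4: error magnitude e = S_0/v_2 = S_0·∏_{j≠2}(α_2 − α_j) = 7·9 = 63 ≡ 11 (mod 13).
Step 5: correct position 2: c_2 = r_2 − e = 12 − 11 ≡ 1 (mod 13). Hence c = [10, 1, 0, 2, 5].
  Check: interpolating c through the α_i gives m(x) = 9 + 7·x (degree < 2) with m(α_i) = c_i for every i, so c is indeed a codeword.


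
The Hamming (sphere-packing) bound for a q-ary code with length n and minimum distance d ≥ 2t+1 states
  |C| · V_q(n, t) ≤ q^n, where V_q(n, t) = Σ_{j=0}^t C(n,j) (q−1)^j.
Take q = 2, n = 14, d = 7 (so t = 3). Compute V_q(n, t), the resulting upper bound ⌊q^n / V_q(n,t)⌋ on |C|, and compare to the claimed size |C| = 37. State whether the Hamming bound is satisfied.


V_q(n, t) = 470, q^n = 16384, Hamming bound = 34, |C| = 37 > bound (violated).

Step 1: Compute V_q(n, t) = Σ_{j=0}^3 C(n, j) (q−1)^j.
  j = 0: C(14,0)·(1)^0 = 1·1 = 1.
  j = 1: C(14,1)·(1)^1 = 14·1 = 14.
  j = 2: C(14,2)·(1)^2 = 91·1 = 91.
  j = 3: C(14,3)·(1)^3 = 364·1 = 364.
  V_q(n, t) = 1 + 14 + 91 + 364 = 470.
Step 2: q^n = 2^14 = 16384.
Step 3: Hamming bound ⌊q^n / V_q(n,t)⌋ = ⌊16384/470⌋ = 34.
Step 4: Compare |C| = 37 to 34: violated.
The claimed |C| lies above the Hamming bound, so no 2-ary code of length 14 with d ≥ 7 can have 37 codewords.


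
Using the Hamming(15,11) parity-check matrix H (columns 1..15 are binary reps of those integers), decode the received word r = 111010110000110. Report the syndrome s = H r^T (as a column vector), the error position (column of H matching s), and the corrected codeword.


s = (1, 0, 0, 1)^T, error position = 9, corrected codeword c = 111010111000110

Compute s = H r^T mod 2 one row at a time:
  s_1 = 1 + 0 + 0 + 0 + 0 + 1 + 1 + 0 = 3 ≡ 1 (mod 2).
  s_2 = 0 + 1 + 0 + 1 + 0 + 1 + 1 + 0 = 4 ≡ 0 (mod 2).
  s_3 = 1 + 1 + 0 + 1 + 0 + 0 + 1 + 0 = 4 ≡ 0 (mod 2).
  s_4 = 1 + 1 + 1 + 1 + 0 + 0 + 1 + 0 = 5 ≡ 1 (mod 2).
s = (1, 0, 0, 1)^T — this equals column 9 of H (binary 1001), so error is at position 9.
Correct: flip bit 9 of r = 111010110000110 to get c = 111010111000110.


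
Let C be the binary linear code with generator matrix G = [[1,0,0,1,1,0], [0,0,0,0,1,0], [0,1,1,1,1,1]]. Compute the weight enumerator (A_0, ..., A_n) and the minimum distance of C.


Weight distribution: A_0 = 1, A_1 = 1, A_2 = 1, A_3 = 1, A_4 = 2, A_5 = 2. Minimum distance d = 1.

Enumerate all 2^3 = 8 messages m ∈ F_2^3.
For each, compute codeword c = mG in F_2^6, then tally its weight.
  m = 000 → c = 000000, weight = 0.
  m = 100 → c = 100110, weight = 3.
  m = 010 → c = 000010, weight = 1.
  m = 110 → c = 100100, weight = 2.
  m = 001 → c = 011111, weight = 5.
  m = 101 → c = 111001, weight = 4.
  m = 011 → c = 011101, weight = 4.
  m = 111 → c = 111011, weight = 5.
Tally weights:
  weight 0: 1 codewords.
  weight 1: 1 codewords.
  weight 2: 1 codewords.
  weight 3: 1 codewords.
  weight 4: 2 codewords.
  weight 5: 2 codewords.
Minimum distance d = smallest w > 0 with A_w > 0 = 1.
Sanity: Σ A_w = 8 = 2^3 = 8 ✓.


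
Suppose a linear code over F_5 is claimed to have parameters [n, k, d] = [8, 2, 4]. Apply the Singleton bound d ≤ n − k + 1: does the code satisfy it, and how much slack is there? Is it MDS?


Singleton RHS = n − k + 1 = 7, slack = 3, bound satisfied, not MDS.

Singleton bound: d ≤ n − k + 1.
Here n = 8, k = 2, so n − k + 1 = 7.
Given d = 4, check d ≤ 7: YES.
Slack = (n − k + 1) − d = 3.
The code is NOT MDS (slack = 3 > 0).
Description: the claimed parameters are [8, 2, 4]_5; such a code would be non-MDS.


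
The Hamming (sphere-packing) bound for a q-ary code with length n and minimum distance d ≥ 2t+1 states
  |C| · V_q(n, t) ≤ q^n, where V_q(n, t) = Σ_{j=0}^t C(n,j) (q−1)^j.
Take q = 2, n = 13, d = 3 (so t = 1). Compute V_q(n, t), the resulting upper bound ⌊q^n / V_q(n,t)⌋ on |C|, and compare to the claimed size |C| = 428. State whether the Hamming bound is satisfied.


V_q(n, t) = 14, q^n = 8192, Hamming bound = 585, |C| = 428 ≤ bound (satisfied).

Step 1: Compute V_q(n, t) = Σ_{j=0}^1 C(n, j) (q−1)^j.
  j = 0: C(13,0)·(1)^0 = 1·1 = 1.
  j = 1: C(13,1)·(1)^1 = 13·1 = 13.
  V_q(n, t) = 1 + 13 = 14.
Step 2: q^n = 2^13 = 8192.
Step 3: Hamming bound ⌊q^n / V_q(n,t)⌋ = ⌊8192/14⌋ = 585.
Step 4: Compare |C| = 428 to 585: satisfied.
The claimed |C| lies below the Hamming bound.


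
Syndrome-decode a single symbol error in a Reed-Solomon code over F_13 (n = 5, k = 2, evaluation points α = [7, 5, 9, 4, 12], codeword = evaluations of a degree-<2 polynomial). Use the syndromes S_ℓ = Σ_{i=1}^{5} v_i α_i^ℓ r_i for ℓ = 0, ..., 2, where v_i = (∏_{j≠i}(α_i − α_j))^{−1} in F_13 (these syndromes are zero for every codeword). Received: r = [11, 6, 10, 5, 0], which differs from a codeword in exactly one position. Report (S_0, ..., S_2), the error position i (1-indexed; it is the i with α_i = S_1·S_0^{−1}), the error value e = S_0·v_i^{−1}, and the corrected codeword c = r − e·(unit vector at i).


S = (2, 1, 7), error at position 1, error magnitude e = 3, c = [8, 6, 10, 5, 0].

Step 1: column multipliers v_i = (∏_{j≠i}(α_i − α_j))^{−1} mod 13.
  i = 1 (α = 7): (7−5)(7−9)(7−4)(7−12) = 2·(−2)·3·(−5) = 60 ≡ 8, so v_1 = 8^{−1} = 5 (mod 13).
  i = 2 (α = 5): (5−7)(5−9)(5−4)(5−12) = (−2)·(−4)·1·(−7) = −56 ≡ 9, so v_2 = 9^{−1} = 3 (mod 13).
  i = 3 (α = 9): (9−7)(9−5)(9−4)(9−12) = 2·4·5·(−3) = −120 ≡ 10, so v_3 = 10^{−1} = 4 (mod 13).
  i = 4 (α = 4): (4−7)(4−5)(4−9)(4−12) = (−3)·(−1)·(−5)·(−8) = 120 ≡ 3, so v_4 = 3^{−1} = 9 (mod 13).
  i = 5 (α = 12): (12−7)(12−5)(12−9)(12−4) = 5·7·3·8 = 840 ≡ 8, so v_5 = 8^{−1} = 5 (mod 13).
  v = [5, 3, 4, 9, 5].
Step 2: syndromes of r = [11, 6, 10, 5, 0] (all sums mod 13).
  S_0 = Σ v_i r_i = 5·11 + 3·6 + 4·10 + 9·5 + 5·0 = 158 ≡ 2.
  S_1 = Σ v_i α_i r_i = 5·7·11 + 3·5·6 + 4·9·10 + 9·4·5 + 5·12·0 = 1015 ≡ 1.
  α_i^2 mod 13 = [10, 12, 3, 3, 1].
  S_2 = Σ v_i α_i^2 r_i = 5·10·11 + 3·12·6 + 4·3·10 + 9·3·5 + 5·1·0 = 1021 ≡ 7.
  S = (2, 1, 7) ≠ 0, so r is not a codeword (an error is present).
Step 3: locate the error. For a single error e at position i, S_ℓ = v_i·e·α_i^ℓ, so α_err = S_1/S_0.
  S_0^{−1} = 2^{−1} = 7 (mod 13), so α_err = 1·7 = 7 ≡ 7 = α_1. Error position i = 1.
  Consistency check: S_2/S_1 = 7·1 = 7 ≡ 7 = α_err ✓ (single-error assumption holds).
Step 4: error magnitude e = S_0/v_1 = S_0·∏_{j≠1}(α_1 − α_j) = 2·8 = 16 ≡ 3 (mod 13).
Step 5: correct position 1: c_1 = r_1 − e = 11 − 3 ≡ 8 (mod 13). Hence c = [8, 6, 10, 5, 0].
  Check: interpolating c through the α_i gives m(x) = 1 + 1·x (degree < 2) with m(α_i) = c_i for every i, so c is indeed a codeword.


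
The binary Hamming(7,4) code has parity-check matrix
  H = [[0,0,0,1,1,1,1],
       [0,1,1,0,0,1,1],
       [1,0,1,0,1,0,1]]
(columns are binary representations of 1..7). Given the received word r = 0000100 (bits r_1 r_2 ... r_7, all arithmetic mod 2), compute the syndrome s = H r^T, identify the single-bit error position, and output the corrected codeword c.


s = (1, 0, 1)^T, error position = 5, corrected codeword c = 0000000

Compute s = H r^T mod 2 one row at a time:
  s_1 = 0 + 1 + 0 + 0 = 1 ≡ 1 (mod 2).
  s_2 = 0 + 0 + 0 + 0 = 0 ≡ 0 (mod 2).
  s_3 = 0 + 0 + 1 + 0 = 1 ≡ 1 (mod 2).
s = (1, 0, 1)^T — this equals column 5 of H (binary 101), so error is at position 5.
Correct: flip bit 5 of r = 0000100 to get c = 0000000.


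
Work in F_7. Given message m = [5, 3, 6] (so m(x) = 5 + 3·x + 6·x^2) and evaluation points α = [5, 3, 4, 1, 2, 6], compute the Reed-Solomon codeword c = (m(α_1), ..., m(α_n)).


c = [2, 5, 1, 0, 0, 1]

Message polynomial: m(x) = 5 + 3·x + 6·x^2 (mod 7).
For each evaluation point α_i, compute m(α_i) mod 7:
  α_1 = 5: Horner steps 6 → 5 → 2, so m(5) = 2.
  α_2 = 3: Horner steps 6 → 0 → 5, so m(3) = 5.
  α_3 = 4: Horner steps 6 → 6 → 1, so m(4) = 1.
  α_4 = 1: Horner steps 6 → 2 → 0, so m(1) = 0.
  α_5 = 2: Horner steps 6 → 1 → 0, so m(2) = 0.
  α_6 = 6: Horner steps 6 → 4 → 1, so m(6) = 1.
Codeword c = [2, 5, 1, 0, 0, 1] ∈ F_7^6.


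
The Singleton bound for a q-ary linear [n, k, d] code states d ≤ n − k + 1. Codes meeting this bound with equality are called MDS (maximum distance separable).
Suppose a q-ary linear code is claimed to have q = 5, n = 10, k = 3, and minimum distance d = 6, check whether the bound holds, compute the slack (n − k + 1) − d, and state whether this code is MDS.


Singleton RHS = n − k + 1 = 8, slack = 2, bound satisfied, not MDS.

Singleton bound: d ≤ n − k + 1.
Here n = 10, k = 3, so n − k + 1 = 8.
Given d = 6, check d ≤ 8: YES.
Slack = (n − k + 1) − d = 2.
The code is NOT MDS (slack = 2 > 0).
Description: the claimed parameters are [10, 3, 6]_5; such a code would be non-MDS.


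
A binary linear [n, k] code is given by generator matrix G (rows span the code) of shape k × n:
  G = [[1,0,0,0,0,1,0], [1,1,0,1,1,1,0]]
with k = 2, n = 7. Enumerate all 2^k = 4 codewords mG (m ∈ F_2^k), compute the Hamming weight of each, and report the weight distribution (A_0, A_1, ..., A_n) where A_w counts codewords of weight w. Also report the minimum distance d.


Weight distribution: A_0 = 1, A_2 = 1, A_3 = 1, A_5 = 1. Minimum distance d = 2.

Enumerate all 2^2 = 4 messages m ∈ F_2^2.
For each, compute codeword c = mG in F_2^7, then tally its weight.
  m = 00 → c = 0000000, weight = 0.
  m = 10 → c = 1000010, weight = 2.
  m = 01 → c = 1101110, weight = 5.
  m = 11 → c = 0101100, weight = 3.
Tally weights:
  weight 0: 1 codewords.
  weight 2: 1 codewords.
  weight 3: 1 codewords.
  weight 5: 1 codewords.
Minimum distance d = smallest w > 0 with A_w > 0 = 2.
Sanity: Σ A_w = 4 = 2^2 = 4 ✓.


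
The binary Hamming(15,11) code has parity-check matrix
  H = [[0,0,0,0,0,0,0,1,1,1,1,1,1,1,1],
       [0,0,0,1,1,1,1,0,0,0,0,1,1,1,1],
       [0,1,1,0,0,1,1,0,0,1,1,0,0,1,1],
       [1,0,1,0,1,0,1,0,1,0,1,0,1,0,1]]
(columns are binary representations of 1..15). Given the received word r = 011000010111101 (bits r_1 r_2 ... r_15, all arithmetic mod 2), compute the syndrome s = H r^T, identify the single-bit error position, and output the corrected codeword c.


s = (0, 1, 1, 0)^T, error position = 6, corrected codeword c = 011001010111101

Compute s = H r^T mod 2 one row at a time:
  s_1 = 1 + 0 + 1 + 1 + 1 + 1 + 0 + 1 = 6 ≡ 0 (mod 2).
  s_2 = 0 + 0 + 0 + 0 + 1 + 1 + 0 + 1 = 3 ≡ 1 (mod 2).
  s_3 = 1 + 1 + 0 + 0 + 1 + 1 + 0 + 1 = 5 ≡ 1 (mod 2).
  s_4 = 0 + 1 + 0 + 0 + 0 + 1 + 1 + 1 = 4 ≡ 0 (mod 2).
s = (0, 1, 1, 0)^T — this equals column 6 of H (binary 0110), so error is at position 6.
Correct: flip bit 6 of r = 011000010111101 to get c = 011001010111101.


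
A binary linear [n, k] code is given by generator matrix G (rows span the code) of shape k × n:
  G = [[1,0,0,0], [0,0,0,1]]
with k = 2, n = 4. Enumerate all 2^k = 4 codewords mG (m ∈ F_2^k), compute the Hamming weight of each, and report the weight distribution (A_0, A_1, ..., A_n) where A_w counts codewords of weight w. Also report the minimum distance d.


Weight distribution: A_0 = 1, A_1 = 2, A_2 = 1. Minimum distance d = 1.

Enumerate all 2^2 = 4 messages m ∈ F_2^2.
For each, compute codeword c = mG in F_2^4, then tally its weight.
  m = 00 → c = 0000, weight = 0.
  m = 10 → c = 1000, weight = 1.
  m = 01 → c = 0001, weight = 1.
  m = 11 → c = 1001, weight = 2.
Tally weights:
  weight 0: 1 codewords.
  weight 1: 2 codewords.
  weight 2: 1 codewords.
Minimum distance d = smallest w > 0 with A_w > 0 = 1.
Sanity: Σ A_w = 4 = 2^2 = 4 ✓.


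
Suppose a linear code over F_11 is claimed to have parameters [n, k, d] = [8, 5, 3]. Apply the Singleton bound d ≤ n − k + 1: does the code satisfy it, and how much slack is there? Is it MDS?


Singleton RHS = n − k + 1 = 4, slack = 1, bound satisfied, not MDS.

Singleton bound: d ≤ n − k + 1.
Here n = 8, k = 5, so n − k + 1 = 4.
Given d = 3, check d ≤ 4: YES.
Slack = (n − k + 1) − d = 1.
The code is NOT MDS (slack = 1 > 0).
Description: the claimed parameters are [8, 5, 3]_11; such a code would be non-MDS.


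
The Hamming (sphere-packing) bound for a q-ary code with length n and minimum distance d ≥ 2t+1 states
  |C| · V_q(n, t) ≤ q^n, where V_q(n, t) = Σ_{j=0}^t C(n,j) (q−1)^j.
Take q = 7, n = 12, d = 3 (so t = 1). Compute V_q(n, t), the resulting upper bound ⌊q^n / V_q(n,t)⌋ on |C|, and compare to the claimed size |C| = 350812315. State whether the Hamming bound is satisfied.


V_q(n, t) = 73, q^n = 13841287201, Hamming bound = 189606673, |C| = 350812315 > bound (violated).

Step 1: Compute V_q(n, t) = Σ_{j=0}^1 C(n, j) (q−1)^j.
  j = 0: C(12,0)·(6)^0 = 1·1 = 1.
  j = 1: C(12,1)·(6)^1 = 12·6 = 72.
  V_q(n, t) = 1 + 72 = 73.
Step 2: q^n = 7^12 = 13841287201.
Step 3: Hamming bound ⌊q^n / V_q(n,t)⌋ = ⌊13841287201/73⌋ = 189606673.
Step 4: Compare |C| = 350812315 to 189606673: violated.
The claimed |C| lies above the Hamming bound, so no 7-ary code of length 12 with d ≥ 3 can have 350812315 codewords.


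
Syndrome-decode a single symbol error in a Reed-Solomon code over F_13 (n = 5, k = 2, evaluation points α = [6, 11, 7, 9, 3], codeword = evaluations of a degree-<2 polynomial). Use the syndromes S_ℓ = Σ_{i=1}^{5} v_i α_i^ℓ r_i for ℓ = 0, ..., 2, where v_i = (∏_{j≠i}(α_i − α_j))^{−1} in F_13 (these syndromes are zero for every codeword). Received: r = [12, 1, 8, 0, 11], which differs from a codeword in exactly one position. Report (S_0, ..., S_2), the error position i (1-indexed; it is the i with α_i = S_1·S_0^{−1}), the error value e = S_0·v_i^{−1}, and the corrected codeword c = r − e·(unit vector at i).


S = (6, 1, 11), error at position 2, error magnitude e = 9, c = [12, 5, 8, 0, 11].

Step 1: column multipliers v_i = (∏_{j≠i}(α_i − α_j))^{−1} mod 13.
  i = 1 (α = 6): (6−11)(6−7)(6−9)(6−3) = (−5)·(−1)·(−3)·3 = −45 ≡ 7, so v_1 = 7^{−1} = 2 (mod 13).
  i = 2 (α = 11): (11−6)(11−7)(11−9)(11−3) = 5·4·2·8 = 320 ≡ 8, so v_2 = 8^{−1} = 5 (mod 13).
  i = 3 (α = 7): (7−6)(7−11)(7−9)(7−3) = 1·(−4)·(−2)·4 = 32 ≡ 6, so v_3 = 6^{−1} = 11 (mod 13).
  i = 4 (α = 9): (9−6)(9−11)(9−7)(9−3) = 3·(−2)·2·6 = −72 ≡ 6, so v_4 = 6^{−1} = 11 (mod 13).
  i = 5 (α = 3): (3−6)(3−11)(3−7)(3−9) = (−3)·(−8)·(−4)·(−6) = 576 ≡ 4, so v_5 = 4^{−1} = 10 (mod 13).
  v = [2, 5, 11, 11, 10].
Step 2: syndromes of r = [12, 1, 8, 0, 11] (all sums mod 13).
  S_0 = Σ v_i r_i = 2·12 + 5·1 + 11·8 + 11·0 + 10·11 = 227 ≡ 6.
  S_1 = Σ v_i α_i r_i = 2·6·12 + 5·11·1 + 11·7·8 + 11·9·0 + 10·3·11 = 1145 ≡ 1.
  α_i^2 mod 13 = [10, 4, 10, 3, 9].
  S_2 = Σ v_i α_i^2 r_i = 2·10·12 + 5·4·1 + 11·10·8 + 11·3·0 + 10·9·11 = 2130 ≡ 11.
  S = (6, 1, 11) ≠ 0, so r is not a codeword (an error is present).
Step 3: locate the error. For a single error e at position i, S_ℓ = v_i·e·α_i^ℓ, so α_err = S_1/S_0.
  S_0^{−1} = 6^{−1} = 11 (mod 13), so α_err = 1·11 = 11 ≡ 11 = α_2. Error position i = 2.
  Consistency check: S_2/S_1 = 11·1 = 11 ≡ 11 = α_err ✓ (single-error assumption holds).
Step 4: error magnitude e = S_0/v_2 = S_0·∏_{j≠2}(α_2 − α_j) = 6·8 = 48 ≡ 9 (mod 13).
Step 5: correct position 2: c_2 = r_2 − e = 1 − 9 ≡ 5 (mod 13). Hence c = [12, 5, 8, 0, 11].
  Check: interpolating c through the α_i gives m(x) = 10 + 9·x (degree < 2) with m(α_i) = c_i for every i, so c is indeed a codeword.


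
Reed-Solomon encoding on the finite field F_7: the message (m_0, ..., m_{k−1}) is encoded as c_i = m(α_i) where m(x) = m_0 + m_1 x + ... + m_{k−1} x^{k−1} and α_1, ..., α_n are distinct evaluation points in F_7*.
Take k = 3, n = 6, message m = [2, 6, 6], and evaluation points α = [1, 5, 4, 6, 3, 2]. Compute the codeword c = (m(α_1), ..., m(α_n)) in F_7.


c = [0, 0, 3, 2, 4, 3]

Message polynomial: m(x) = 2 + 6·x + 6·x^2 (mod 7).
For each evaluation point α_i, compute m(α_i) mod 7:
  α_1 = 1: Horner steps 6 → 5 → 0, so m(1) = 0.
  α_2 = 5: Horner steps 6 → 1 → 0, so m(5) = 0.
  α_3 = 4: Horner steps 6 → 2 → 3, so m(4) = 3.
  α_4 = 6: Horner steps 6 → 0 → 2, so m(6) = 2.
  α_5 = 3: Horner steps 6 → 3 → 4, so m(3) = 4.
  α_6 = 2: Horner steps 6 → 4 → 3, so m(2) = 3.
Codeword c = [0, 0, 3, 2, 4, 3] ∈ F_7^6.


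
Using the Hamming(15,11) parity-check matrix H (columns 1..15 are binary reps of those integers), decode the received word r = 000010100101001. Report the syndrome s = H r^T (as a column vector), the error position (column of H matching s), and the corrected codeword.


s = (1, 0, 1, 1)^T, error position = 11, corrected codeword c = 000010100111001

Compute s = H r^T mod 2 one row at a time:
  s_1 = 0 + 0 + 1 + 0 + 1 + 0 + 0 + 1 = 3 ≡ 1 (mod 2).
  s_2 = 0 + 1 + 0 + 1 + 1 + 0 + 0 + 1 = 4 ≡ 0 (mod 2).
  s_3 = 0 + 0 + 0 + 1 + 1 + 0 + 0 + 1 = 3 ≡ 1 (mod 2).
  s_4 = 0 + 0 + 1 + 1 + 0 + 0 + 0 + 1 = 3 ≡ 1 (mod 2).
s = (1, 0, 1, 1)^T — this equals column 11 of H (binary 1011), so error is at position 11.
Correct: flip bit 11 of r = 000010100101001 to get c = 000010100111001.
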